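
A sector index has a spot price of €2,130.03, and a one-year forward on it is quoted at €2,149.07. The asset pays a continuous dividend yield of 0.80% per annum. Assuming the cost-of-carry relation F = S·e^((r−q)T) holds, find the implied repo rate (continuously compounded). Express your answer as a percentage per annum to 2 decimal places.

From F = S·e^((r−q)T): (r − q) = ln(F/S)/T
ln(2149.07/2130.03) = ln(1.008939) = 0.008899
(r − q) = 0.008899 / (12/12) = 0.008899
r = ln(F/S)/T + q = 0.008899 + 0.0080 = 0.016899
r = 1.69%

1.69%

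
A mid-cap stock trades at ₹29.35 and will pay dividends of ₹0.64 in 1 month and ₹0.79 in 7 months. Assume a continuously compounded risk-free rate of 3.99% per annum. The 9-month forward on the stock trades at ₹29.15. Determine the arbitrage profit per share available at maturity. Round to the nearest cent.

₹0.36 per share

PV(dividends) I = 0.64·e^(−0.0399·1/12) + 0.79·e^(−0.0399·7/12) = 1.4097
Fair forward F* = (S − I)·e^(rT) = (29.35 − 1.4097)·e^0.029925 = 27.9403 × 1.030377 = 28.7890
Market ₹29.15 > fair 28.7890: forward overpriced → cash-and-carry (borrow at r, buy the stock and collect the dividends, short the forward).
Profit at T = |F_mkt − F*| = |29.15 − 28.7890| = ₹0.36 per share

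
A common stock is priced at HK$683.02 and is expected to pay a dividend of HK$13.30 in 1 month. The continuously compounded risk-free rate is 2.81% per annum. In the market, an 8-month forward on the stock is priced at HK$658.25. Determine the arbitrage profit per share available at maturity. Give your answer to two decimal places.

PV(dividends) I = 13.30·e^(−0.0281·1/12) = 13.2689
Fair forward F* = (S − I)·e^(rT) = (683.02 − 13.2689)·e^0.018733 = 669.7511 × 1.018910 = 682.4161
Market HK$658.25 < fair 682.4161: forward underpriced → reverse cash-and-carry (short the stock, invest proceeds at r, pay the dividends, go long the forward).
Profit at T = |F_mkt − F*| = |658.25 − 682.4161| = HK$24.17 per share

HK$24.17 per share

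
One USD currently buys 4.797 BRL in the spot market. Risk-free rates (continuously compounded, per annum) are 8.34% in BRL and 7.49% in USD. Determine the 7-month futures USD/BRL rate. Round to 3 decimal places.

4.821

F = S·e^((r_BRL − r_USD)T) = 4.797 · e^((0.0834 − 0.0749) × 7/12)
= 4.797 · e^0.004958 = 4.797 × 1.004970
F = 4.821 BRL per USD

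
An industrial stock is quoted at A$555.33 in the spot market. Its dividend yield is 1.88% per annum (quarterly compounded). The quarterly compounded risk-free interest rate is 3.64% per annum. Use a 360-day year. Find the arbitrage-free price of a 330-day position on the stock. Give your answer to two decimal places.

F = S · (1+r/4)^(4T) / (1+q/4)^(4T)
= 555.33 × 1.033774 / 1.017342 = 555.33 × 1.016152
F = A$564.30

A$564.30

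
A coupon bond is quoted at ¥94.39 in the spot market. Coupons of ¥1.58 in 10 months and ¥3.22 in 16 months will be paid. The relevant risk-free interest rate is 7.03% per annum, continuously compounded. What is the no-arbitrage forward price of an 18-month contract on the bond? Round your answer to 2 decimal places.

¥99.97

PV(coupons) I = 1.58·e^(−0.0703·10/12) + 3.22·e^(−0.0703·16/12)
I = 1.4901 + 2.9319 = 4.4220
F = (S − I)·e^(rT) = (94.39 − 4.4220) · e^(0.0703·18/12)
= 89.9680 · e^0.105450 = 89.9680 × 1.111211 = ¥99.97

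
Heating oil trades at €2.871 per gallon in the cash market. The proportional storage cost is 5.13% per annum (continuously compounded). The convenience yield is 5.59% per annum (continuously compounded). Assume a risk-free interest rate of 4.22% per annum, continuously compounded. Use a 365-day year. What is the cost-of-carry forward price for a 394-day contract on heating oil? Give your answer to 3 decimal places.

Net carry = r + u − y = 0.0422 + 0.0513 − 0.0559 = 0.0376
F = S·e^((r+u−y)T) = 2.871 · e^(0.0376 × 394/365) = 2.871 · e^0.040587
= 2.871 × 1.041422 = €2.990 per gallon

€2.990 per gallon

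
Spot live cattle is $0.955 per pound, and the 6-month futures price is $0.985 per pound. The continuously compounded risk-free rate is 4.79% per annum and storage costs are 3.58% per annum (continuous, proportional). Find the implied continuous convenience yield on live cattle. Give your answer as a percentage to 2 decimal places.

2.18%

F = S·e^((r+u−y)T) ⇒ (r+u−y) = ln(F/S)/T
ln(0.985/0.955) = 0.030930; /T ⇒ 0.061860
y = r + u − ln(F/S)/T = 0.0479 + 0.0358 − 0.061860 = 0.021840
y = 2.18%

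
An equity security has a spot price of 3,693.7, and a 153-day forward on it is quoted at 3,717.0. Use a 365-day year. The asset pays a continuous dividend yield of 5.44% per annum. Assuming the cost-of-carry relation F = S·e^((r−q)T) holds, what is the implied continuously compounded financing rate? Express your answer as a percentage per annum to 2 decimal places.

From F = S·e^((r−q)T): (r − q) = ln(F/S)/T
ln(3717.0/3693.7) = ln(1.006308) = 0.006288
(r − q) = 0.006288 / (153/365) = 0.015001
r = ln(F/S)/T + q = 0.015001 + 0.0544 = 0.069401
r = 6.94%

6.94%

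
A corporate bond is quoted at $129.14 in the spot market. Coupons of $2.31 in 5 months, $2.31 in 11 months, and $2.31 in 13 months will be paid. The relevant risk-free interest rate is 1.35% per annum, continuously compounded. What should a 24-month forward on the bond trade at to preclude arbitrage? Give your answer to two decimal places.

PV(coupons) I = 2.31·e^(−0.0135·5/12) + 2.31·e^(−0.0135·11/12) + 2.31·e^(−0.0135·13/12)
I = 2.2970 + 2.2816 + 2.2765 = 6.8551
F = (S − I)·e^(rT) = (129.14 − 6.8551) · e^(0.0135·24/12)
= 122.2849 · e^0.027000 = 122.2849 × 1.027368 = $125.63

$125.63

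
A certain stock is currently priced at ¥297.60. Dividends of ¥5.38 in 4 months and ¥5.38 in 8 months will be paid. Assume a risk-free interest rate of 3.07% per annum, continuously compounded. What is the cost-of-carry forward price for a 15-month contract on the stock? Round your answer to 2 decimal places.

PV(dividends) I = 5.38·e^(−0.0307·4/12) + 5.38·e^(−0.0307·8/12)
I = 5.3252 + 5.2710 = 10.5962
F = (S − I)·e^(rT) = (297.60 − 10.5962) · e^(0.0307·15/12)
= 287.0038 · e^0.038375 = 287.0038 × 1.039121 = ¥298.23

¥298.23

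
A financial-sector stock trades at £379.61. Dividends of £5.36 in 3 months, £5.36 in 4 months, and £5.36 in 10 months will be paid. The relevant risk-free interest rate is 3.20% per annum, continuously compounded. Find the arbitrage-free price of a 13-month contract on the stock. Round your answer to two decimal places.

PV(dividends) I = 5.36·e^(−0.0320·3/12) + 5.36·e^(−0.0320·4/12) + 5.36·e^(−0.0320·10/12)
I = 5.3173 + 5.3031 + 5.2190 = 15.8394
F = (S − I)·e^(rT) = (379.61 − 15.8394) · e^(0.0320·13/12)
= 363.7706 · e^0.034667 = 363.7706 × 1.035275 = £376.60

£376.60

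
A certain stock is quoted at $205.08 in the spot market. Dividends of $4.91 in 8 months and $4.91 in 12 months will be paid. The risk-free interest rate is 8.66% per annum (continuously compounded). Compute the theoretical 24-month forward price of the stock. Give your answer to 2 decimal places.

PV(dividends) I = 4.91·e^(−0.0866·8/12) + 4.91·e^(−0.0866·12/12)
I = 4.6346 + 4.5027 = 9.1373
F = (S − I)·e^(rT) = (205.08 − 9.1373) · e^(0.0866·24/12)
= 195.9427 · e^0.173200 = 195.9427 × 1.189104 = $233.00

$233.00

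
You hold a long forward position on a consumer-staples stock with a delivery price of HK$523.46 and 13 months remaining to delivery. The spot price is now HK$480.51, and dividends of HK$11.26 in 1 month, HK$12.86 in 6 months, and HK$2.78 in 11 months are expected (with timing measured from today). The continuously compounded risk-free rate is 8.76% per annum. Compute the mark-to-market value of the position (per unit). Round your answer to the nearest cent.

-HK$21.61

PV(remaining dividends) I = 11.26·e^(−0.0876·1/12) + 12.86·e^(−0.0876·6/12) + 2.78·e^(−0.0876·11/12) = 26.0525
Current forward F = (S − I)·e^(rT) = (480.51 − 26.0525)·e^(0.0876·13/12) = 454.4575 × 1.099549 = 499.6983
Value (long) = (F − K)·e^(−rT) = (499.6983 − 523.46) × 0.909464 = -21.6104
Value = -HK$21.61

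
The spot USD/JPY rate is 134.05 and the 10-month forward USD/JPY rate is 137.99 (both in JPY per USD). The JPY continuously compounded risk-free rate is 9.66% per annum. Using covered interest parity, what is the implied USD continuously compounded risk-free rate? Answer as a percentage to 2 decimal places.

F = S·e^((r_JPY − r_USD)T) ⇒ r_USD = r_JPY − ln(F/S)/T
ln(137.99/134.05) = 0.028968; /(10/12) = 0.034762
r_USD = 0.0966 − 0.034762 = 0.061838
r_USD = 6.18%

6.18%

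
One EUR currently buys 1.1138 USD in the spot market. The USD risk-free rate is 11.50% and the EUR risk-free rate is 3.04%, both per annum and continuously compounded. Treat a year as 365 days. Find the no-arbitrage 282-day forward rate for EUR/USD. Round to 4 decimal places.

1.1890

F = S·e^((r_USD − r_EUR)T) = 1.1138 · e^((0.1150 − 0.0304) × 282/365)
= 1.1138 · e^0.065362 = 1.1138 × 1.067545
F = 1.1890 USD per EUR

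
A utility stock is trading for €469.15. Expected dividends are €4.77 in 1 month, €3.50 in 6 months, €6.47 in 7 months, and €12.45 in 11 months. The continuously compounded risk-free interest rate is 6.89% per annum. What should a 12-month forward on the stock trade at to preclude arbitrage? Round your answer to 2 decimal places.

€474.73

PV(dividends) I = 4.77·e^(−0.0689·1/12) + 3.50·e^(−0.0689·6/12) + 6.47·e^(−0.0689·7/12) + 12.45·e^(−0.0689·11/12)
I = 4.7427 + 3.3815 + 6.2151 + 11.6880 = 26.0273
F = (S − I)·e^(rT) = (469.15 − 26.0273) · e^(0.0689·12/12)
= 443.1227 · e^0.068900 = 443.1227 × 1.071329 = €474.73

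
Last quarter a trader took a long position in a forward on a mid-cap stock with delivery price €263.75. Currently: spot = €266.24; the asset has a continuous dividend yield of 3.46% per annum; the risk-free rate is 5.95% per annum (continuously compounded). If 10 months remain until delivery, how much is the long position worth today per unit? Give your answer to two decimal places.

€7.68

Current fair forward for the remaining 10 months: F = S·e^((r − q)·T), (r − q) = 0.0595 − 0.0346 = 0.0249
F = 266.24 · e^(0.0249 × 10/12) = 266.24 × 1.020967 = 271.8223
Value of long forward = (F − K)·e^(−rT) = (271.8223 − 263.75) · e^(−0.0595·10/12)
= 8.0723 × 0.951626 = 7.68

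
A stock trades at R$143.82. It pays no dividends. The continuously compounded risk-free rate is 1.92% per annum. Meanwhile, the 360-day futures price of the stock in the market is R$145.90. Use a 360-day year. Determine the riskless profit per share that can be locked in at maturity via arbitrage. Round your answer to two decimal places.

Fair futures: F* = S·e^(carry·T), with carry = r = 0.0192
F* = 143.82 · e^(0.0192 × 360/360) = 143.82 · e^0.019200 = 143.82 × 1.019386 = R$146.6081
Market R$145.90 < fair R$146.6081: forward underpriced → reverse cash-and-carry (short spot, go long the forward).
At maturity, profit = |F_mkt − F*| = |145.90 − 146.6081| = R$0.71 per share

R$0.71 per share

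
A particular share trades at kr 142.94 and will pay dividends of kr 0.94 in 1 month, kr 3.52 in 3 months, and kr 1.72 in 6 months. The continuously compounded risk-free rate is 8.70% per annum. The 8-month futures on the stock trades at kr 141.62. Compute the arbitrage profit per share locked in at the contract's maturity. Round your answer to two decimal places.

kr 3.47 per share

PV(dividends) I = 0.94·e^(−0.0870·1/12) + 3.52·e^(−0.0870·3/12) + 1.72·e^(−0.0870·6/12) = 6.0243
Fair futures F* = (S − I)·e^(rT) = (142.94 − 6.0243)·e^0.058000 = 136.9157 × 1.059715 = 145.0916
Market kr 141.62 < fair 145.0916: forward underpriced → reverse cash-and-carry (short the stock, invest proceeds at r, pay the dividends, go long the forward).
Profit at T = |F_mkt − F*| = |141.62 − 145.0916| = kr 3.47 per share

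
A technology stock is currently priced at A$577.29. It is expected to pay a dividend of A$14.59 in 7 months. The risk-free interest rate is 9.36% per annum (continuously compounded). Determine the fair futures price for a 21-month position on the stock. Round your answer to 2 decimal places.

PV(dividends) I = 14.59·e^(−0.0936·7/12)
I = 13.8147
F = (S − I)·e^(rT) = (577.29 − 13.8147) · e^(0.0936·21/12)
= 563.4753 · e^0.163800 = 563.4753 × 1.177979 = A$663.76

A$663.76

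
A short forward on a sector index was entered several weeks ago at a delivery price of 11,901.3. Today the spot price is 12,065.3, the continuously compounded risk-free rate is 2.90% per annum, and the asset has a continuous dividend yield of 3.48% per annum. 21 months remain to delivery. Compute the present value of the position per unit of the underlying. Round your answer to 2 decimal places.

-40.07

Current fair forward for the remaining 21 months: F = S·e^((r − q)·T), (r − q) = 0.0290 − 0.0348 = -0.0058
F = 12065.3 · e^(-0.0058 × 21/12) = 12065.3 × 0.98990134 = 11943.4566
Value of long forward = (F − K)·e^(−rT) = (11943.4566 − 11901.3) · e^(−0.0290·21/12)
= 42.1566 × 0.95051627 = 40.07
Short position value = −(long value) = -40.07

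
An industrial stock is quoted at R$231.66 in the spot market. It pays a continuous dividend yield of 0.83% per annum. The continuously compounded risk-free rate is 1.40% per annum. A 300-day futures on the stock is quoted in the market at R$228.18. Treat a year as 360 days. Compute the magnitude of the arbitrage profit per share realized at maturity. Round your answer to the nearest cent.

Fair futures: F* = S·e^(carry·T), with carry = (r − q) = 0.0140 − 0.0083 = 0.0057
F* = 231.66 · e^(0.0057 × 300/360) = 231.66 · e^0.004750 = 231.66 × 1.004761 = R$232.7629
Market R$228.18 < fair R$232.7629: forward underpriced → reverse cash-and-carry (short spot, go long the forward).
At maturity, profit = |F_mkt − F*| = |228.18 − 232.7629| = R$4.58 per share

R$4.58 per share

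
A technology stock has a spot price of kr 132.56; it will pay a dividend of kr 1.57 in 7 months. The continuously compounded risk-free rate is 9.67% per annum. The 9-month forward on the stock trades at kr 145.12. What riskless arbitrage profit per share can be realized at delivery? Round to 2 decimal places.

kr 4.18 per share

PV(dividends) I = 1.57·e^(−0.0967·7/12) = 1.4839
Fair forward F* = (S − I)·e^(rT) = (132.56 − 1.4839)·e^0.072525 = 131.0761 × 1.075220 = 140.9356
Market kr 145.12 > fair 140.9356: forward overpriced → cash-and-carry (borrow at r, buy the stock and collect the dividends, short the forward).
Profit at T = |F_mkt − F*| = |145.12 − 140.9356| = kr 4.18 per share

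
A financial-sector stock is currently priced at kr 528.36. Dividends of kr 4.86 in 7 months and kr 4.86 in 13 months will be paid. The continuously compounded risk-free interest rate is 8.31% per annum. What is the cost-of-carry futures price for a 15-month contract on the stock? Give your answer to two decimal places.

kr 576.13

PV(dividends) I = 4.86·e^(−0.0831·7/12) + 4.86·e^(−0.0831·13/12)
I = 4.6300 + 4.4416 = 9.0716
F = (S − I)·e^(rT) = (528.36 − 9.0716) · e^(0.0831·15/12)
= 519.2884 · e^0.103875 = 519.2884 × 1.109462 = kr 576.13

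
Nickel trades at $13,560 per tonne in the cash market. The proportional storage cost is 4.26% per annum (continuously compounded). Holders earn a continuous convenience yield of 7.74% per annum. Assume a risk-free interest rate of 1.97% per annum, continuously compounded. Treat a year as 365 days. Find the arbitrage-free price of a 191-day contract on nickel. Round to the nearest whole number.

Net carry = r + u − y = 0.0197 + 0.0426 − 0.0774 = -0.0151
F = S·e^((r+u−y)T) = 13560 · e^(-0.0151 × 191/365) = 13560 · e^-0.007902
= 13560 × 0.992129 = $13,453 per tonne

$13,453 per tonne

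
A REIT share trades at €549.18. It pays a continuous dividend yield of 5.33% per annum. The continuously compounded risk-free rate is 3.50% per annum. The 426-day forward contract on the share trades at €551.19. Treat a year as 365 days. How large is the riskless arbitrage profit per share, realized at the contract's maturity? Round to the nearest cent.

Fair forward: F* = S·e^(carry·T), with carry = (r − q) = 0.0350 − 0.0533 = -0.0183
F* = 549.18 · e^(-0.0183 × 426/365) = 549.18 · e^-0.021358 = 549.18 × 0.978868 = €537.5747
Market €551.19 > fair €537.5747: forward overpriced → cash-and-carry (buy spot, short the forward).
At maturity, profit = |F_mkt − F*| = |551.19 − 537.5747| = €13.62 per share

€13.62 per share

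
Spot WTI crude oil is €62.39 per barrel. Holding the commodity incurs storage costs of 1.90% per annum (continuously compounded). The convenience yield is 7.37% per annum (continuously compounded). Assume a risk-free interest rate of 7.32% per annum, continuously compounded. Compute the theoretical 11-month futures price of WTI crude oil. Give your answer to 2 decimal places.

Net carry = r + u − y = 0.0732 + 0.0190 − 0.0737 = 0.0185
F = S·e^((r+u−y)T) = 62.39 · e^(0.0185 × 11/12) = 62.39 · e^0.016958
= 62.39 × 1.017103 = €63.46 per barrel

€63.46 per barrel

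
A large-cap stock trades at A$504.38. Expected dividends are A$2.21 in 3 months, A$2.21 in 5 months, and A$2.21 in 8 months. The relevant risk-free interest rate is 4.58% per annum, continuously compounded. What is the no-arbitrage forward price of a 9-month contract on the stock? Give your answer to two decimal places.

PV(dividends) I = 2.21·e^(−0.0458·3/12) + 2.21·e^(−0.0458·5/12) + 2.21·e^(−0.0458·8/12)
I = 2.1848 + 2.1682 + 2.1435 = 6.4965
F = (S − I)·e^(rT) = (504.38 − 6.4965) · e^(0.0458·9/12)
= 497.8835 · e^0.034350 = 497.8835 × 1.034947 = A$515.28

A$515.28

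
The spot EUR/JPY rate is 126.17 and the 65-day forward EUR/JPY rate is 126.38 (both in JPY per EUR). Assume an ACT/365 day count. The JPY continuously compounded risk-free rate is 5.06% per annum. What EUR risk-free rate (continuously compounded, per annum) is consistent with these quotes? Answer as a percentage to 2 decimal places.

4.13%

F = S·e^((r_JPY − r_EUR)T) ⇒ r_EUR = r_JPY − ln(F/S)/T
ln(126.38/126.17) = 0.001663; /(65/365) = 0.009338
r_EUR = 0.0506 − 0.009338 = 0.041262
r_EUR = 4.13%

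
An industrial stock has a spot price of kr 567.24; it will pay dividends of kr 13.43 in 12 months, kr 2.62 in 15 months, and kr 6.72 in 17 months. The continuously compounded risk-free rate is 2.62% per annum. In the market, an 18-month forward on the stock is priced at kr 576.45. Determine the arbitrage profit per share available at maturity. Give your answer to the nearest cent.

kr 9.45 per share

PV(dividends) I = 13.43·e^(−0.0262·12/12) + 2.62·e^(−0.0262·15/12) + 6.72·e^(−0.0262·17/12) = 22.0934
Fair forward F* = (S − I)·e^(rT) = (567.24 − 22.0934)·e^0.039300 = 545.1466 × 1.040082 = 566.9972
Market kr 576.45 > fair 566.9972: forward overpriced → cash-and-carry (borrow at r, buy the stock and collect the dividends, short the forward).
Profit at T = |F_mkt − F*| = |576.45 − 566.9972| = kr 9.45 per share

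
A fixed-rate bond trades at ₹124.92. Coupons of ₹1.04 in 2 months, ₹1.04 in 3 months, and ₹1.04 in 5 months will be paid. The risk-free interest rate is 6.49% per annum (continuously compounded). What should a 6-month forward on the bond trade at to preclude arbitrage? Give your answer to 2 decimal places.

PV(coupons) I = 1.04·e^(−0.0649·2/12) + 1.04·e^(−0.0649·3/12) + 1.04·e^(−0.0649·5/12)
I = 1.0288 + 1.0233 + 1.0123 = 3.0644
F = (S − I)·e^(rT) = (124.92 − 3.0644) · e^(0.0649·6/12)
= 121.8556 · e^0.032450 = 121.8556 × 1.032982 = ₹125.87

₹125.87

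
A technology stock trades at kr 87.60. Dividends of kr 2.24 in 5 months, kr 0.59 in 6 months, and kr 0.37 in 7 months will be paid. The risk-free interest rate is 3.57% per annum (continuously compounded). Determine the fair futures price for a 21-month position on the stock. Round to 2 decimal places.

PV(dividends) I = 2.24·e^(−0.0357·5/12) + 0.59·e^(−0.0357·6/12) + 0.37·e^(−0.0357·7/12)
I = 2.2069 + 0.5796 + 0.3624 = 3.1489
F = (S − I)·e^(rT) = (87.60 − 3.1489) · e^(0.0357·21/12)
= 84.4511 · e^0.062475 = 84.4511 × 1.064468 = kr 89.90

kr 89.90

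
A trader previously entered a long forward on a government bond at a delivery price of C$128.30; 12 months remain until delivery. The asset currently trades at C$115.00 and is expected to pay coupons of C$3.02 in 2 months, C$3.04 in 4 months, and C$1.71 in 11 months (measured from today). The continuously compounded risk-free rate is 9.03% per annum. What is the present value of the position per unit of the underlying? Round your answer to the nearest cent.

-C$9.72

PV(remaining coupons) I = 3.02·e^(−0.0903·2/12) + 3.04·e^(−0.0903·4/12) + 1.71·e^(−0.0903·11/12) = 7.4989
Current forward F = (S − I)·e^(rT) = (115.00 − 7.4989)·e^(0.0903·12/12) = 107.5011 × 1.094503 = 117.6603
Value (long) = (F − K)·e^(−rT) = (117.6603 − 128.30) × 0.913657 = -9.7210
Value = -C$9.72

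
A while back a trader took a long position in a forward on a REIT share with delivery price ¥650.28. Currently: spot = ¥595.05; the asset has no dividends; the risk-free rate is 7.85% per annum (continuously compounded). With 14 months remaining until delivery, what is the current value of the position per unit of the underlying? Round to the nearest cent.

Current fair forward for the remaining 14 months: F = S·e^(r·T), r = 0.0785
F = 595.05 · e^(0.0785 × 14/12) = 595.05 × 1.095908 = 652.1201
Value of long forward = (F − K)·e^(−rT) = (652.1201 − 650.28) · e^(−0.0785·14/12)
= 1.8401 × 0.912485 = 1.68

¥1.68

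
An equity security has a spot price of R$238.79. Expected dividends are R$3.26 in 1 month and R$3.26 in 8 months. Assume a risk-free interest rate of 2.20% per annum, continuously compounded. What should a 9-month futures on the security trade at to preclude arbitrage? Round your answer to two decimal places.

R$236.19

PV(dividends) I = 3.26·e^(−0.0220·1/12) + 3.26·e^(−0.0220·8/12)
I = 3.2540 + 3.2125 = 6.4665
F = (S − I)·e^(rT) = (238.79 − 6.4665) · e^(0.0220·9/12)
= 232.3235 · e^0.016500 = 232.3235 × 1.016637 = R$236.19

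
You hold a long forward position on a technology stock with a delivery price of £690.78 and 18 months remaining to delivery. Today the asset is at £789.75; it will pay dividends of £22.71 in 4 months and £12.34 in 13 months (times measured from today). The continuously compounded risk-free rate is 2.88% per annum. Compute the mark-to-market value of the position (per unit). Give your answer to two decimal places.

PV(remaining dividends) I = 22.71·e^(−0.0288·4/12) + 12.34·e^(−0.0288·13/12) = 34.4540
Current forward F = (S − I)·e^(rT) = (789.75 − 34.4540)·e^(0.0288·18/12) = 755.2960 × 1.044147 = 788.6401
Value (long) = (F − K)·e^(−rT) = (788.6401 − 690.78) × 0.957720 = 93.7226
Value = £93.72

£93.72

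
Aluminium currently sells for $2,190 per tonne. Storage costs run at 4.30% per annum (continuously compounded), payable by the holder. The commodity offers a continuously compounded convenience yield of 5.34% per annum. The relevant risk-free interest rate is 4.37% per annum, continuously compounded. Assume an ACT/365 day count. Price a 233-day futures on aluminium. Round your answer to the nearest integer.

Net carry = r + u − y = 0.0437 + 0.0430 − 0.0534 = 0.0333
F = S·e^((r+u−y)T) = 2190 · e^(0.0333 × 233/365) = 2190 · e^0.021257
= 2190 × 1.021485 = $2,237 per tonne

$2,237 per tonne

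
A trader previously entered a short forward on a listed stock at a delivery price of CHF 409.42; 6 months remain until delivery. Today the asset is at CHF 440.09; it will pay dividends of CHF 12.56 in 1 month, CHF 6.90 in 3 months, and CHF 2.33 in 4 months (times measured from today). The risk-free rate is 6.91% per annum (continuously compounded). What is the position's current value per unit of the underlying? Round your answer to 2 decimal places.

-CHF 23.03

PV(remaining dividends) I = 12.56·e^(−0.0691·1/12) + 6.90·e^(−0.0691·3/12) + 2.33·e^(−0.0691·4/12) = 21.5467
Current forward F = (S − I)·e^(rT) = (440.09 − 21.5467)·e^(0.0691·6/12) = 418.5433 × 1.035154 = 433.2568
Value (long) = (F − K)·e^(−rT) = (433.2568 − 409.42) × 0.966040 = 23.0273
Short position value = −(long value) = -CHF 23.03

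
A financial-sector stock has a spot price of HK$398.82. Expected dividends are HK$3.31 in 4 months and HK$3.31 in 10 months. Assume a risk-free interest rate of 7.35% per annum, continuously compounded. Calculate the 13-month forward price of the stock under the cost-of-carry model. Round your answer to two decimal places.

PV(dividends) I = 3.31·e^(−0.0735·4/12) + 3.31·e^(−0.0735·10/12)
I = 3.2299 + 3.1133 = 6.3432
F = (S − I)·e^(rT) = (398.82 − 6.3432) · e^(0.0735·13/12)
= 392.4768 · e^0.079625 = 392.4768 × 1.082881 = HK$425.01

HK$425.01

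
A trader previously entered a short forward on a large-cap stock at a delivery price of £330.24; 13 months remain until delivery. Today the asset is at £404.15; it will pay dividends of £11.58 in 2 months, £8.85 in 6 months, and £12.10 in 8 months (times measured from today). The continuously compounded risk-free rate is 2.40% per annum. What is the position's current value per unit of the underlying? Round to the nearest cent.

PV(remaining dividends) I = 11.58·e^(−0.0240·2/12) + 8.85·e^(−0.0240·6/12) + 12.10·e^(−0.0240·8/12) = 32.1861
Current forward F = (S − I)·e^(rT) = (404.15 − 32.1861)·e^(0.0240·13/12) = 371.9639 × 1.026341 = 381.7618
Value (long) = (F − K)·e^(−rT) = (381.7618 − 330.24) × 0.974335 = 50.1995
Short position value = −(long value) = -£50.20

-£50.20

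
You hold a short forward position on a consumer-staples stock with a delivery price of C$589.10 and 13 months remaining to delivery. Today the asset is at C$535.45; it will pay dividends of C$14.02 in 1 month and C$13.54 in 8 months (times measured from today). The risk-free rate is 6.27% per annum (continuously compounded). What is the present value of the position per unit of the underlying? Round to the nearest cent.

C$41.90

PV(remaining dividends) I = 14.02·e^(−0.0627·1/12) + 13.54·e^(−0.0627·8/12) = 26.9326
Current forward F = (S − I)·e^(rT) = (535.45 − 26.9326)·e^(0.0627·13/12) = 508.5174 × 1.070285 = 544.2585
Value (long) = (F − K)·e^(−rT) = (544.2585 − 589.10) × 0.934331 = -41.8968
Short position value = −(long value) = C$41.90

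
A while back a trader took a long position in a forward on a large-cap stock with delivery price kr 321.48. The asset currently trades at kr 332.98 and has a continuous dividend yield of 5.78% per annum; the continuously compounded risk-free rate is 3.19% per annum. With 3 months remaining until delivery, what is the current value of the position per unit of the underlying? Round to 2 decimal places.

kr 9.28

Current fair forward for the remaining 3 months: F = S·e^((r − q)·T), (r − q) = 0.0319 − 0.0578 = -0.0259
F = 332.98 · e^(-0.0259 × 3/12) = 332.98 × 0.993546 = 330.8309
Value of long forward = (F − K)·e^(−rT) = (330.8309 − 321.48) · e^(−0.0319·3/12)
= 9.3509 × 0.992057 = 9.28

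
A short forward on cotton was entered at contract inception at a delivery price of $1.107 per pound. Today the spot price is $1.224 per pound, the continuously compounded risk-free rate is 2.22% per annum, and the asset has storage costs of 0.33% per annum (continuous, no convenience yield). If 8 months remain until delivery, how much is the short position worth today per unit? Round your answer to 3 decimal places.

-$0.136 per pound

Current fair forward for the remaining 8 months: F = S·e^((r + u)·T), (r + u) = 0.0222 + 0.0033 = 0.0255
F = 1.224 · e^(0.0255 × 8/12) = 1.224 × 1.017145 = 1.2450
Value of long forward = (F − K)·e^(−rT) = (1.2450 − 1.107) · e^(−0.0222·8/12)
= 0.1380 × 0.985309 = 0.136
Short position value = −(long value) = -$0.136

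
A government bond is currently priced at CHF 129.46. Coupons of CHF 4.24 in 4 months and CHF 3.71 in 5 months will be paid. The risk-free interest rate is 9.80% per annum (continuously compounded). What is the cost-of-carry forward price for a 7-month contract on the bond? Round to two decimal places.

CHF 128.96

PV(coupons) I = 4.24·e^(−0.0980·4/12) + 3.71·e^(−0.0980·5/12)
I = 4.1037 + 3.5616 = 7.6653
F = (S − I)·e^(rT) = (129.46 − 7.6653) · e^(0.0980·7/12)
= 121.7947 · e^0.057167 = 121.7947 × 1.058833 = CHF 128.96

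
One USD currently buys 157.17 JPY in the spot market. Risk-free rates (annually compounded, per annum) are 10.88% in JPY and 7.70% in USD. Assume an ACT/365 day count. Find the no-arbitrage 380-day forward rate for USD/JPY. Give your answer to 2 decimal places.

162.00

By covered interest parity, F = S · (1+r_JPY)^T / (1+r_USD)^T
= 157.17 × 1.113516 / 1.080288 = 157.17 × 1.030758
F = 162.00 JPY per USD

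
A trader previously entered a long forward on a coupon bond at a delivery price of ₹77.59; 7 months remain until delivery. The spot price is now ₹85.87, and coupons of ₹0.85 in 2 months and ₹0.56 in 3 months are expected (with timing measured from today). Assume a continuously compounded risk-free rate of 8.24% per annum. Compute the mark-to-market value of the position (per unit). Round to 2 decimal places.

₹10.53

PV(remaining coupons) I = 0.85·e^(−0.0824·2/12) + 0.56·e^(−0.0824·3/12) = 1.3870
Current forward F = (S − I)·e^(rT) = (85.87 − 1.3870)·e^(0.0824·7/12) = 84.4830 × 1.049241 = 88.6430
Value (long) = (F − K)·e^(−rT) = (88.6430 − 77.59) × 0.953070 = 10.5343
Value = ₹10.53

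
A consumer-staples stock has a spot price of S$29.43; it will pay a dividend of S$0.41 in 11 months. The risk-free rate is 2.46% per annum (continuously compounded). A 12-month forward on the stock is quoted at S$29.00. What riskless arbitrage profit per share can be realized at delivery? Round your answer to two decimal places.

S$0.75 per share

PV(dividends) I = 0.41·e^(−0.0246·11/12) = 0.4009
Fair forward F* = (S − I)·e^(rT) = (29.43 − 0.4009)·e^0.024600 = 29.0291 × 1.024905 = 29.7521
Market S$29.00 < fair 29.7521: forward underpriced → reverse cash-and-carry (short the stock, invest proceeds at r, pay the dividends, go long the forward).
Profit at T = |F_mkt − F*| = |29.00 − 29.7521| = S$0.75 per share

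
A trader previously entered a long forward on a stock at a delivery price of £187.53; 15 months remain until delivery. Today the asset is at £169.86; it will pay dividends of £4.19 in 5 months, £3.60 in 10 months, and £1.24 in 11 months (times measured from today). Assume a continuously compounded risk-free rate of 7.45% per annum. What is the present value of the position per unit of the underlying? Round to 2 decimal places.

PV(remaining dividends) I = 4.19·e^(−0.0745·5/12) + 3.60·e^(−0.0745·10/12) + 1.24·e^(−0.0745·11/12) = 8.6034
Current forward F = (S − I)·e^(rT) = (169.86 − 8.6034)·e^(0.0745·15/12) = 161.2566 × 1.097599 = 176.9951
Value (long) = (F − K)·e^(−rT) = (176.9951 − 187.53) × 0.911080 = -9.5981
Value = -£9.60

-£9.60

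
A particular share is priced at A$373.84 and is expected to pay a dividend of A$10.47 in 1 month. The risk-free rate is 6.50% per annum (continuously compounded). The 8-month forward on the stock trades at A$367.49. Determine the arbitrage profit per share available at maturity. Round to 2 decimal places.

A$12.03 per share

PV(dividends) I = 10.47·e^(−0.0650·1/12) = 10.4134
Fair forward F* = (S − I)·e^(rT) = (373.84 − 10.4134)·e^0.043333 = 363.4266 × 1.044286 = 379.5213
Market A$367.49 < fair 379.5213: forward underpriced → reverse cash-and-carry (short the stock, invest proceeds at r, pay the dividends, go long the forward).
Profit at T = |F_mkt − F*| = |367.49 − 379.5213| = A$12.03 per share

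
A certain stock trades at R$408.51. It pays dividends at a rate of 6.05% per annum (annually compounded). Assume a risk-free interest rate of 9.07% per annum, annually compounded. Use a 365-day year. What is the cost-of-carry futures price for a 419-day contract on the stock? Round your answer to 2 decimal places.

F = S · (1+r)^T / (1+q)^T
= 408.51 × 1.104800 / 1.069756 = 408.51 × 1.032759
F = R$421.89

R$421.89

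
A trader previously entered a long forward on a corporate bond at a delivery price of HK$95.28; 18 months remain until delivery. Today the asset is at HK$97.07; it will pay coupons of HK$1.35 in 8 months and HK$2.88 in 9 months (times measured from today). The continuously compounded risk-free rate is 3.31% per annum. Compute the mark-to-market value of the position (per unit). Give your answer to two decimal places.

PV(remaining coupons) I = 1.35·e^(−0.0331·8/12) + 2.88·e^(−0.0331·9/12) = 4.1299
Current forward F = (S − I)·e^(rT) = (97.07 − 4.1299)·e^(0.0331·18/12) = 92.9401 × 1.050903 = 97.6710
Value (long) = (F − K)·e^(−rT) = (97.6710 − 95.28) × 0.951562 = 2.2752
Value = HK$2.28

HK$2.28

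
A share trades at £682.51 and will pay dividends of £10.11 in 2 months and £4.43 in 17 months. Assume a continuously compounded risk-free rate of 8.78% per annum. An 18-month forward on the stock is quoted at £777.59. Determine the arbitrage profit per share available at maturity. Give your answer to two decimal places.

PV(dividends) I = 10.11·e^(−0.0878·2/12) + 4.43·e^(−0.0878·17/12) = 13.8750
Fair forward F* = (S − I)·e^(rT) = (682.51 − 13.8750)·e^0.131700 = 668.6350 × 1.140766 = 762.7561
Market £777.59 > fair 762.7561: forward overpriced → cash-and-carry (borrow at r, buy the stock and collect the dividends, short the forward).
Profit at T = |F_mkt − F*| = |777.59 − 762.7561| = £14.83 per share

£14.83 per share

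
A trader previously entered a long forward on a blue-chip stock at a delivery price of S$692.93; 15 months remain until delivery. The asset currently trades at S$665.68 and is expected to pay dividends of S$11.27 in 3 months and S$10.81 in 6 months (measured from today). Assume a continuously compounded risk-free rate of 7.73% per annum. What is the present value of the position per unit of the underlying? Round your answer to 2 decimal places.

PV(remaining dividends) I = 11.27·e^(−0.0773·3/12) + 10.81·e^(−0.0773·6/12) = 21.4545
Current forward F = (S − I)·e^(rT) = (665.68 − 21.4545)·e^(0.0773·15/12) = 644.2255 × 1.101447 = 709.5802
Value (long) = (F − K)·e^(−rT) = (709.5802 − 692.93) × 0.907896 = 15.1166
Value = S$15.12

S$15.12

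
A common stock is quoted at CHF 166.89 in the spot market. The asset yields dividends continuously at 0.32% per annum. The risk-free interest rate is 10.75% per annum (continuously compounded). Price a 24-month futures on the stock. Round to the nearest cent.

F = S·e^((r − q)T) = 166.89 · e^((0.1075 − 0.0032) × 24/12)
= 166.89 · e^0.208600 = 166.89 × 1.231952
F = CHF 205.60

CHF 205.60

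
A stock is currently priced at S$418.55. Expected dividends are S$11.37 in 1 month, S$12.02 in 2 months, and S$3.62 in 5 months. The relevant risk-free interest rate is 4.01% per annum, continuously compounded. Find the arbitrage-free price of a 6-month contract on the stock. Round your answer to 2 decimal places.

S$399.65

PV(dividends) I = 11.37·e^(−0.0401·1/12) + 12.02·e^(−0.0401·2/12) + 3.62·e^(−0.0401·5/12)
I = 11.3321 + 11.9399 + 3.5600 = 26.8320
F = (S − I)·e^(rT) = (418.55 − 26.8320) · e^(0.0401·6/12)
= 391.7180 · e^0.020050 = 391.7180 × 1.020252 = S$399.65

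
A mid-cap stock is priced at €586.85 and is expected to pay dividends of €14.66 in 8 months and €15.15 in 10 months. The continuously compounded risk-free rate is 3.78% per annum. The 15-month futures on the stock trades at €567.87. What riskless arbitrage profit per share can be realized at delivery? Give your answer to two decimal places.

€17.00 per share

PV(dividends) I = 14.66·e^(−0.0378·8/12) + 15.15·e^(−0.0378·10/12) = 28.9754
Fair futures F* = (S − I)·e^(rT) = (586.85 − 28.9754)·e^0.047250 = 557.8746 × 1.048384 = 584.8668
Market €567.87 < fair 584.8668: forward underpriced → reverse cash-and-carry (short the stock, invest proceeds at r, pay the dividends, go long the forward).
Profit at T = |F_mkt − F*| = |567.87 − 584.8668| = €17.00 per share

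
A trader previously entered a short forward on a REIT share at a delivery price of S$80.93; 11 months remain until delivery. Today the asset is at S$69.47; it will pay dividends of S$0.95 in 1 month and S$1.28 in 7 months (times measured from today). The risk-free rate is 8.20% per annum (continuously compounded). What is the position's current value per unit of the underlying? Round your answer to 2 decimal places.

PV(remaining dividends) I = 0.95·e^(−0.0820·1/12) + 1.28·e^(−0.0820·7/12) = 2.1637
Current forward F = (S − I)·e^(rT) = (69.47 − 2.1637)·e^(0.0820·11/12) = 67.3063 × 1.078064 = 72.5605
Value (long) = (F − K)·e^(−rT) = (72.5605 − 80.93) × 0.927589 = -7.7635
Short position value = −(long value) = S$7.76

S$7.76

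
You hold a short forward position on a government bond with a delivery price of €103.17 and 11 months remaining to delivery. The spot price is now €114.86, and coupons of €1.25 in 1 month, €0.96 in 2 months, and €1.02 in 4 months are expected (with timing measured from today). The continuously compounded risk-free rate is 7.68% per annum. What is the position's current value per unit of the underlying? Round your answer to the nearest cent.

-€15.52

PV(remaining coupons) I = 1.25·e^(−0.0768·1/12) + 0.96·e^(−0.0768·2/12) + 1.02·e^(−0.0768·4/12) = 3.1840
Current forward F = (S − I)·e^(rT) = (114.86 − 3.1840)·e^(0.0768·11/12) = 111.6760 × 1.072937 = 119.8213
Value (long) = (F − K)·e^(−rT) = (119.8213 − 103.17) × 0.932021 = 15.5194
Short position value = −(long value) = -€15.52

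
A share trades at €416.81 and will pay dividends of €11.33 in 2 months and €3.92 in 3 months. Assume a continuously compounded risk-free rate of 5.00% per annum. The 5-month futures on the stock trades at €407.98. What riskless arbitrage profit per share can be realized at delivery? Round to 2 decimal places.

PV(dividends) I = 11.33·e^(−0.0500·2/12) + 3.92·e^(−0.0500·3/12) = 15.1073
Fair futures F* = (S − I)·e^(rT) = (416.81 − 15.1073)·e^0.020833 = 401.7027 × 1.021052 = 410.1593
Market €407.98 < fair 410.1593: forward underpriced → reverse cash-and-carry (short the stock, invest proceeds at r, pay the dividends, go long the forward).
Profit at T = |F_mkt − F*| = |407.98 − 410.1593| = €2.18 per share

€2.18 per share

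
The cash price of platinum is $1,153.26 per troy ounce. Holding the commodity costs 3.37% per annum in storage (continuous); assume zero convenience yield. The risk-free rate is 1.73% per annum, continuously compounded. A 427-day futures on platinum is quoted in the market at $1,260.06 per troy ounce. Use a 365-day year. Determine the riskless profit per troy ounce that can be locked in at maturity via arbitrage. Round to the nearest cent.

$35.90 per troy ounce

Fair futures: F* = S·e^(carry·T), with carry = (r + u) = 0.0173 + 0.0337 = 0.0510
F* = 1153.26 · e^(0.0510 × 427/365) = 1153.26 · e^0.05966301 = 1153.26 × 1.06147878 = $1224.1610
Market $1260.06 > fair $1224.1610: forward overpriced → cash-and-carry (buy spot, short the forward).
At maturity, profit = |F_mkt − F*| = |1260.06 − 1224.1610| = $35.90 per troy ounce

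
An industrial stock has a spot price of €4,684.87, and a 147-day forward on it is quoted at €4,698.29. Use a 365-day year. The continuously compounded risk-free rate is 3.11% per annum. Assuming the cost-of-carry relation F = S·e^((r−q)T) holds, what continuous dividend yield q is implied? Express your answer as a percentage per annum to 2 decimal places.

From F = S·e^((r−q)T): (r − q) = ln(F/S)/T
ln(4698.29/4684.87) = ln(1.002865) = 0.002861
(r − q) = 0.002861 / (147/365) = 0.007104
q = r − ln(F/S)/T = 0.0311 − 0.007104 = 0.023996
q = 2.40%

2.40%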